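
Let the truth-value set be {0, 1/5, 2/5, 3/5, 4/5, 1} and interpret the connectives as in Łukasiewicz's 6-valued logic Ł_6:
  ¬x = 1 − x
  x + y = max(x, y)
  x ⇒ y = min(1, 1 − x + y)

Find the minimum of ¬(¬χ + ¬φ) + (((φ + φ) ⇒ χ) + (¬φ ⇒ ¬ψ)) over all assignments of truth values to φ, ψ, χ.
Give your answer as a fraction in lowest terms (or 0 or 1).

3/5

Take φ = 2/5, ψ = 4/5, χ = 0:
¬χ = ¬0 = 1
¬φ = ¬2/5 = 3/5
¬χ + ¬φ = 1 + 3/5 = 1
¬(¬χ + ¬φ) = ¬1 = 0
φ + φ = 2/5 + 2/5 = 2/5
(φ + φ) ⇒ χ = 2/5 ⇒ 0 = 3/5
¬φ = ¬2/5 = 3/5
¬ψ = ¬4/5 = 1/5
¬φ ⇒ ¬ψ = 3/5 ⇒ 1/5 = 3/5
((φ + φ) ⇒ χ) + (¬φ ⇒ ¬ψ) = 3/5 + 3/5 = 3/5
¬(¬χ + ¬φ) + (((φ + φ) ⇒ χ) + (¬φ ⇒ ¬ψ)) = 0 + 3/5 = 3/5
No assignment yields a value below 3/5, so this is the minimum.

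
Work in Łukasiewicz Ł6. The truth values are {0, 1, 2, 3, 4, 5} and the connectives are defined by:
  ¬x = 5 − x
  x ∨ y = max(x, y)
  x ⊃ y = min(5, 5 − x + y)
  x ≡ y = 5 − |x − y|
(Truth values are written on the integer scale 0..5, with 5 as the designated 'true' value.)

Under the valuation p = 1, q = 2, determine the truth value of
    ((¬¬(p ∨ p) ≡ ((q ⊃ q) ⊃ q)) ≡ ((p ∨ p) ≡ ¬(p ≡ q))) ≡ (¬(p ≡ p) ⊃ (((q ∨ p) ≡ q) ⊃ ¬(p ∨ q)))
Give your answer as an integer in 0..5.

4

p ∨ p = 1 ∨ 1 = 1
¬(p ∨ p) = ¬1 = 4
¬¬(p ∨ p) = ¬4 = 1
q ⊃ q = 2 ⊃ 2 = 5
(q ⊃ q) ⊃ q = 5 ⊃ 2 = 2
¬¬(p ∨ p) ≡ ((q ⊃ q) ⊃ q) = 1 ≡ 2 = 4
p ∨ p = 1 ∨ 1 = 1
p ≡ q = 1 ≡ 2 = 4
¬(p ≡ q) = ¬4 = 1
(p ∨ p) ≡ ¬(p ≡ q) = 1 ≡ 1 = 5
(¬¬(p ∨ p) ≡ ((q ⊃ q) ⊃ q)) ≡ ((p ∨ p) ≡ ¬(p ≡ q)) = 4 ≡ 5 = 4
p ≡ p = 1 ≡ 1 = 5
¬(p ≡ p) = ¬5 = 0
q ∨ p = 2 ∨ 1 = 2
(q ∨ p) ≡ q = 2 ≡ 2 = 5
p ∨ q = 1 ∨ 2 = 2
¬(p ∨ q) = ¬2 = 3
((q ∨ p) ≡ q) ⊃ ¬(p ∨ q) = 5 ⊃ 3 = 3
¬(p ≡ p) ⊃ (((q ∨ p) ≡ q) ⊃ ¬(p ∨ q)) = 0 ⊃ 3 = 5
((¬¬(p ∨ p) ≡ ((q ⊃ q) ⊃ q)) ≡ ((p ∨ p) ≡ ¬(p ≡ q))) ≡ (¬(p ≡ p) ⊃ (((q ∨ p) ≡ q) ⊃ ¬(p ∨ q))) = 4 ≡ 5 = 4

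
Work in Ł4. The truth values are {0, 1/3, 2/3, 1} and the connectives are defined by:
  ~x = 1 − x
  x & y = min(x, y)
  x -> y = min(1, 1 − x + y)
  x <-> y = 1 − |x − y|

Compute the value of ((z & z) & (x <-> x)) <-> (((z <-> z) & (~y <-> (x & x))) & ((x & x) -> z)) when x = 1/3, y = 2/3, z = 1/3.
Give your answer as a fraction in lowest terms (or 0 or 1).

z & z = 1/3 & 1/3 = 1/3
x <-> x = 1/3 <-> 1/3 = 1
(z & z) & (x <-> x) = 1/3 & 1 = 1/3
z <-> z = 1/3 <-> 1/3 = 1
~y = ~2/3 = 1/3
x & x = 1/3 & 1/3 = 1/3
~y <-> (x & x) = 1/3 <-> 1/3 = 1
(z <-> z) & (~y <-> (x & x)) = 1 & 1 = 1
x & x = 1/3 & 1/3 = 1/3
(x & x) -> z = 1/3 -> 1/3 = 1
((z <-> z) & (~y <-> (x & x))) & ((x & x) -> z) = 1 & 1 = 1
((z & z) & (x <-> x)) <-> (((z <-> z) & (~y <-> (x & x))) & ((x & x) -> z)) = 1/3 <-> 1 = 1/3

1/3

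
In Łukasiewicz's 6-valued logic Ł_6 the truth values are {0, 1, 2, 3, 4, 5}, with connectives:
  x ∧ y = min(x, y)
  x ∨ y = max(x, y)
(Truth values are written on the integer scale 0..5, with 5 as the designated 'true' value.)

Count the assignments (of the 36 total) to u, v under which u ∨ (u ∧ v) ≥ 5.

6

value 5: 6 assignments (counts)
value 4: 6 assignments
value 3: 6 assignments
value 2: 6 assignments
value 1: 6 assignments
value 0: 6 assignments
So 6 of the 36 assignments meet the threshold.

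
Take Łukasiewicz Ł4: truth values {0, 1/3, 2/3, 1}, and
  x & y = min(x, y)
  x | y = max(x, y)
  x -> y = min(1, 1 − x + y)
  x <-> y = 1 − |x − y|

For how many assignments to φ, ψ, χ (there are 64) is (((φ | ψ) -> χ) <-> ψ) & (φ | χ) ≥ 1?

value 1: 7 assignments (counts)
value 2/3: 20 assignments
value 1/3: 21 assignments
value 0: 16 assignments
So 7 of the 64 assignments meet the threshold.

7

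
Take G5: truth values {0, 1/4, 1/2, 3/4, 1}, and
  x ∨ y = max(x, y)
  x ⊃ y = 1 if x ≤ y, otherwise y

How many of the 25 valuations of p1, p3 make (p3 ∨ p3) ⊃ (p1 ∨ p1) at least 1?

value 1: 15 assignments (counts)
value 3/4: 1 assignment
value 1/2: 2 assignments
value 1/4: 3 assignments
value 0: 4 assignments
So 15 of the 25 assignments meet the threshold.

15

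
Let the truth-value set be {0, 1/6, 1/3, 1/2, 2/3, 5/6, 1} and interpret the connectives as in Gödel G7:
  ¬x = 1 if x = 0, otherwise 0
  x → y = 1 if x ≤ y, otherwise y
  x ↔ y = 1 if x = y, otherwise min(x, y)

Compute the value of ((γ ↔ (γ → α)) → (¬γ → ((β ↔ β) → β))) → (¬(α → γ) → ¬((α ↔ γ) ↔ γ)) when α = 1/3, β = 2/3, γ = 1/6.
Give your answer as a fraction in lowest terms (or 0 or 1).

γ → α = 1/6 → 1/3 = 1
γ ↔ (γ → α) = 1/6 ↔ 1 = 1/6
¬γ = ¬1/6 = 0
β ↔ β = 2/3 ↔ 2/3 = 1
(β ↔ β) → β = 1 → 2/3 = 2/3
¬γ → ((β ↔ β) → β) = 0 → 2/3 = 1
(γ ↔ (γ → α)) → (¬γ → ((β ↔ β) → β)) = 1/6 → 1 = 1
α → γ = 1/3 → 1/6 = 1/6
¬(α → γ) = ¬1/6 = 0
α ↔ γ = 1/3 ↔ 1/6 = 1/6
(α ↔ γ) ↔ γ = 1/6 ↔ 1/6 = 1
¬((α ↔ γ) ↔ γ) = ¬1 = 0
¬(α → γ) → ¬((α ↔ γ) ↔ γ) = 0 → 0 = 1
((γ ↔ (γ → α)) → (¬γ → ((β ↔ β) → β))) → (¬(α → γ) → ¬((α ↔ γ) ↔ γ)) = 1 → 1 = 1

1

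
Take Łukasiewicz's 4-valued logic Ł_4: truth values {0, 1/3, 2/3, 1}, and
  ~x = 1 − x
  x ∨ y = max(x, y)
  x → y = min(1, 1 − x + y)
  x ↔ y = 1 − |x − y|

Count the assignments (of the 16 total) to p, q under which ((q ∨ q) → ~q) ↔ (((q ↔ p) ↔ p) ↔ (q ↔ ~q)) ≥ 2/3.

p = 0, q = 0 ↦ 1  ≥
p = 0, q = 1/3 ↦ 2/3  ≥
p = 0, q = 2/3 ↦ 2/3  ≥
p = 0, q = 1 ↦ 1  ≥
p = 1/3, q = 0 ↦ 1/3  <
p = 1/3, q = 1/3 ↦ 2/3  ≥
p = 1/3, q = 2/3 ↦ 2/3  ≥
p = 1/3, q = 1 ↦ 1  ≥
p = 2/3, q = 0 ↦ 1/3  <
p = 2/3, q = 1/3 ↦ 2/3  ≥
p = 2/3, q = 2/3 ↦ 2/3  ≥
p = 2/3, q = 1 ↦ 1  ≥
p = 1, q = 0 ↦ 1  ≥
p = 1, q = 1/3 ↦ 2/3  ≥
p = 1, q = 2/3 ↦ 2/3  ≥
p = 1, q = 1 ↦ 1  ≥
So 14 of the 16 assignments meet the threshold.

14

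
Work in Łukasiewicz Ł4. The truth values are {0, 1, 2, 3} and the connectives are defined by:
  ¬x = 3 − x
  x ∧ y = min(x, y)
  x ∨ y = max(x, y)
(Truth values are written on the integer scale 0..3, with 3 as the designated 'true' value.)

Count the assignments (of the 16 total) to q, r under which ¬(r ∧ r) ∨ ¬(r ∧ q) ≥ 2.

q = 0, r = 0 ↦ 3  ≥
q = 0, r = 1 ↦ 3  ≥
q = 0, r = 2 ↦ 3  ≥
q = 0, r = 3 ↦ 3  ≥
q = 1, r = 0 ↦ 3  ≥
q = 1, r = 1 ↦ 2  ≥
q = 1, r = 2 ↦ 2  ≥
q = 1, r = 3 ↦ 2  ≥
q = 2, r = 0 ↦ 3  ≥
q = 2, r = 1 ↦ 2  ≥
q = 2, r = 2 ↦ 1  <
q = 2, r = 3 ↦ 1  <
q = 3, r = 0 ↦ 3  ≥
q = 3, r = 1 ↦ 2  ≥
q = 3, r = 2 ↦ 1  <
q = 3, r = 3 ↦ 0  <
So 12 of the 16 assignments meet the threshold.

12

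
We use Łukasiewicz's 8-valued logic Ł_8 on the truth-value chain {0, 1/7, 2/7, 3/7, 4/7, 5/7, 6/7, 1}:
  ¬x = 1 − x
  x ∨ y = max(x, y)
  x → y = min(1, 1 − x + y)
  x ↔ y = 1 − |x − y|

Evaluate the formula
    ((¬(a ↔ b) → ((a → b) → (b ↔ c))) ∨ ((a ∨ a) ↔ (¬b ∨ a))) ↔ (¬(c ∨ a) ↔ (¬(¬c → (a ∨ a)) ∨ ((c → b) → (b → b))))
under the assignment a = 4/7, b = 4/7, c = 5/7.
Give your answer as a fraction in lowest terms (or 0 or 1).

2/7

a ↔ b = 4/7 ↔ 4/7 = 1
¬(a ↔ b) = ¬1 = 0
a → b = 4/7 → 4/7 = 1
b ↔ c = 4/7 ↔ 5/7 = 6/7
(a → b) → (b ↔ c) = 1 → 6/7 = 6/7
¬(a ↔ b) → ((a → b) → (b ↔ c)) = 0 → 6/7 = 1
a ∨ a = 4/7 ∨ 4/7 = 4/7
¬b = ¬4/7 = 3/7
¬b ∨ a = 3/7 ∨ 4/7 = 4/7
(a ∨ a) ↔ (¬b ∨ a) = 4/7 ↔ 4/7 = 1
(¬(a ↔ b) → ((a → b) → (b ↔ c))) ∨ ((a ∨ a) ↔ (¬b ∨ a)) = 1 ∨ 1 = 1
c ∨ a = 5/7 ∨ 4/7 = 5/7
¬(c ∨ a) = ¬5/7 = 2/7
¬c = ¬5/7 = 2/7
a ∨ a = 4/7 ∨ 4/7 = 4/7
¬c → (a ∨ a) = 2/7 → 4/7 = 1
¬(¬c → (a ∨ a)) = ¬1 = 0
c → b = 5/7 → 4/7 = 6/7
b → b = 4/7 → 4/7 = 1
(c → b) → (b → b) = 6/7 → 1 = 1
¬(¬c → (a ∨ a)) ∨ ((c → b) → (b → b)) = 0 ∨ 1 = 1
¬(c ∨ a) ↔ (¬(¬c → (a ∨ a)) ∨ ((c → b) → (b → b))) = 2/7 ↔ 1 = 2/7
((¬(a ↔ b) → ((a → b) → (b ↔ c))) ∨ ((a ∨ a) ↔ (¬b ∨ a))) ↔ (¬(c ∨ a) ↔ (¬(¬c → (a ∨ a)) ∨ ((c → b) → (b → b)))) = 1 ↔ 2/7 = 2/7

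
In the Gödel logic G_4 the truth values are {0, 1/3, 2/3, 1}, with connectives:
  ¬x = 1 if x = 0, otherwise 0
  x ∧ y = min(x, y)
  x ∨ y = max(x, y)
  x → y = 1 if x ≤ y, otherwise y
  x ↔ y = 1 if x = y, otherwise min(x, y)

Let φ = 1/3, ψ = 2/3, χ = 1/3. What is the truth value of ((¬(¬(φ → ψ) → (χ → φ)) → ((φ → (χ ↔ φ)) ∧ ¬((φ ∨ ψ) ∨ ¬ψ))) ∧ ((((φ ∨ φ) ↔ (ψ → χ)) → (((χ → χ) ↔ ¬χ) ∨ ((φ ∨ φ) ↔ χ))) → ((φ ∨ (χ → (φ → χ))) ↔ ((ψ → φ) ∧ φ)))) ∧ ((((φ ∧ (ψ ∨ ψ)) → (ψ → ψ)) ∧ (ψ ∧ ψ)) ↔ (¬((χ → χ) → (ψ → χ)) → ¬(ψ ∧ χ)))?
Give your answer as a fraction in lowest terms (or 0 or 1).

1/3

φ → ψ = 1/3 → 2/3 = 1
¬(φ → ψ) = ¬1 = 0
χ → φ = 1/3 → 1/3 = 1
¬(φ → ψ) → (χ → φ) = 0 → 1 = 1
¬(¬(φ → ψ) → (χ → φ)) = ¬1 = 0
χ ↔ φ = 1/3 ↔ 1/3 = 1
φ → (χ ↔ φ) = 1/3 → 1 = 1
φ ∨ ψ = 1/3 ∨ 2/3 = 2/3
¬ψ = ¬2/3 = 0
(φ ∨ ψ) ∨ ¬ψ = 2/3 ∨ 0 = 2/3
¬((φ ∨ ψ) ∨ ¬ψ) = ¬2/3 = 0
(φ → (χ ↔ φ)) ∧ ¬((φ ∨ ψ) ∨ ¬ψ) = 1 ∧ 0 = 0
¬(¬(φ → ψ) → (χ → φ)) → ((φ → (χ ↔ φ)) ∧ ¬((φ ∨ ψ) ∨ ¬ψ)) = 0 → 0 = 1
φ ∨ φ = 1/3 ∨ 1/3 = 1/3
ψ → χ = 2/3 → 1/3 = 1/3
(φ ∨ φ) ↔ (ψ → χ) = 1/3 ↔ 1/3 = 1
χ → χ = 1/3 → 1/3 = 1
¬χ = ¬1/3 = 0
(χ → χ) ↔ ¬χ = 1 ↔ 0 = 0
φ ∨ φ = 1/3 ∨ 1/3 = 1/3
(φ ∨ φ) ↔ χ = 1/3 ↔ 1/3 = 1
((χ → χ) ↔ ¬χ) ∨ ((φ ∨ φ) ↔ χ) = 0 ∨ 1 = 1
((φ ∨ φ) ↔ (ψ → χ)) → (((χ → χ) ↔ ¬χ) ∨ ((φ ∨ φ) ↔ χ)) = 1 → 1 = 1
φ → χ = 1/3 → 1/3 = 1
χ → (φ → χ) = 1/3 → 1 = 1
φ ∨ (χ → (φ → χ)) = 1/3 ∨ 1 = 1
ψ → φ = 2/3 → 1/3 = 1/3
(ψ → φ) ∧ φ = 1/3 ∧ 1/3 = 1/3
(φ ∨ (χ → (φ → χ))) ↔ ((ψ → φ) ∧ φ) = 1 ↔ 1/3 = 1/3
(((φ ∨ φ) ↔ (ψ → χ)) → (((χ → χ) ↔ ¬χ) ∨ ((φ ∨ φ) ↔ χ))) → ((φ ∨ (χ → (φ → χ))) ↔ ((ψ → φ) ∧ φ)) = 1 → 1/3 = 1/3
(¬(¬(φ → ψ) → (χ → φ)) → ((φ → (χ ↔ φ)) ∧ ¬((φ ∨ ψ) ∨ ¬ψ))) ∧ ((((φ ∨ φ) ↔ (ψ → χ)) → (((χ → χ) ↔ ¬χ) ∨ ((φ ∨ φ) ↔ χ))) → ((φ ∨ (χ → (φ → χ))) ↔ ((ψ → φ) ∧ φ))) = 1 ∧ 1/3 = 1/3
ψ ∨ ψ = 2/3 ∨ 2/3 = 2/3
φ ∧ (ψ ∨ ψ) = 1/3 ∧ 2/3 = 1/3
ψ → ψ = 2/3 → 2/3 = 1
(φ ∧ (ψ ∨ ψ)) → (ψ → ψ) = 1/3 → 1 = 1
ψ ∧ ψ = 2/3 ∧ 2/3 = 2/3
((φ ∧ (ψ ∨ ψ)) → (ψ → ψ)) ∧ (ψ ∧ ψ) = 1 ∧ 2/3 = 2/3
χ → χ = 1/3 → 1/3 = 1
ψ → χ = 2/3 → 1/3 = 1/3
(χ → χ) → (ψ → χ) = 1 → 1/3 = 1/3
¬((χ → χ) → (ψ → χ)) = ¬1/3 = 0
ψ ∧ χ = 2/3 ∧ 1/3 = 1/3
¬(ψ ∧ χ) = ¬1/3 = 0
¬((χ → χ) → (ψ → χ)) → ¬(ψ ∧ χ) = 0 → 0 = 1
(((φ ∧ (ψ ∨ ψ)) → (ψ → ψ)) ∧ (ψ ∧ ψ)) ↔ (¬((χ → χ) → (ψ → χ)) → ¬(ψ ∧ χ)) = 2/3 ↔ 1 = 2/3
((¬(¬(φ → ψ) → (χ → φ)) → ((φ → (χ ↔ φ)) ∧ ¬((φ ∨ ψ) ∨ ¬ψ))) ∧ ((((φ ∨ φ) ↔ (ψ → χ)) → (((χ → χ) ↔ ¬χ) ∨ ((φ ∨ φ) ↔ χ))) → ((φ ∨ (χ → (φ → χ))) ↔ ((ψ → φ) ∧ φ)))) ∧ ((((φ ∧ (ψ ∨ ψ)) → (ψ → ψ)) ∧ (ψ ∧ ψ)) ↔ (¬((χ → χ) → (ψ → χ)) → ¬(ψ ∧ χ))) = 1/3 ∧ 2/3 = 1/3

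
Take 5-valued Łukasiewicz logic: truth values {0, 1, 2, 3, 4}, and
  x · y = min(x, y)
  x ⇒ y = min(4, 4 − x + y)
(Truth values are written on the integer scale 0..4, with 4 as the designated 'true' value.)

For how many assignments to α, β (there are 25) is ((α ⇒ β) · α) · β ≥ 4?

value 4: 1 assignment (counts)
value 3: 3 assignments
value 2: 5 assignments
value 1: 7 assignments
value 0: 9 assignments
So 1 of the 25 assignments meets the threshold.

1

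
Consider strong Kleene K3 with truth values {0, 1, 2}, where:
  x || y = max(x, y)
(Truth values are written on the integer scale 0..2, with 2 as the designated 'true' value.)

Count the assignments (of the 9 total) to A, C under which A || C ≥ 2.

A = 0, C = 0 ↦ 0  <
A = 0, C = 1 ↦ 1  <
A = 0, C = 2 ↦ 2  ≥
A = 1, C = 0 ↦ 1  <
A = 1, C = 1 ↦ 1  <
A = 1, C = 2 ↦ 2  ≥
A = 2, C = 0 ↦ 2  ≥
A = 2, C = 1 ↦ 2  ≥
A = 2, C = 2 ↦ 2  ≥
So 5 of the 9 assignments meet the threshold.

5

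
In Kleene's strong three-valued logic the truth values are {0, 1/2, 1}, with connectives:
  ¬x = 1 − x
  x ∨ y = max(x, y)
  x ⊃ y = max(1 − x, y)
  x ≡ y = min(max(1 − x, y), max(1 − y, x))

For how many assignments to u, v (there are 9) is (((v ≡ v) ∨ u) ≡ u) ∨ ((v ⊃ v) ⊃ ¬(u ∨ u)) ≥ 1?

u = 0, v = 0 ↦ 1  ≥
u = 0, v = 1/2 ↦ 1  ≥
u = 0, v = 1 ↦ 1  ≥
u = 1/2, v = 0 ↦ 1/2  <
u = 1/2, v = 1/2 ↦ 1/2  <
u = 1/2, v = 1 ↦ 1/2  <
u = 1, v = 0 ↦ 1  ≥
u = 1, v = 1/2 ↦ 1  ≥
u = 1, v = 1 ↦ 1  ≥
So 6 of the 9 assignments meet the threshold.

6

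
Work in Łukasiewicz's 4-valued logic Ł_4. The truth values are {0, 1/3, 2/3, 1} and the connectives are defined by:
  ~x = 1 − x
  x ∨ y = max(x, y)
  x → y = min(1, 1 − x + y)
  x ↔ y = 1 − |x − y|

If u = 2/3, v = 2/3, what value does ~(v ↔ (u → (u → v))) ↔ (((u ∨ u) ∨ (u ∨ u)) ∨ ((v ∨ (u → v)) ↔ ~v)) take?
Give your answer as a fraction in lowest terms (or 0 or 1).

2/3

u → v = 2/3 → 2/3 = 1
u → (u → v) = 2/3 → 1 = 1
v ↔ (u → (u → v)) = 2/3 ↔ 1 = 2/3
~(v ↔ (u → (u → v))) = ~2/3 = 1/3
u ∨ u = 2/3 ∨ 2/3 = 2/3
u ∨ u = 2/3 ∨ 2/3 = 2/3
(u ∨ u) ∨ (u ∨ u) = 2/3 ∨ 2/3 = 2/3
u → v = 2/3 → 2/3 = 1
v ∨ (u → v) = 2/3 ∨ 1 = 1
~v = ~2/3 = 1/3
(v ∨ (u → v)) ↔ ~v = 1 ↔ 1/3 = 1/3
((u ∨ u) ∨ (u ∨ u)) ∨ ((v ∨ (u → v)) ↔ ~v) = 2/3 ∨ 1/3 = 2/3
~(v ↔ (u → (u → v))) ↔ (((u ∨ u) ∨ (u ∨ u)) ∨ ((v ∨ (u → v)) ↔ ~v)) = 1/3 ↔ 2/3 = 2/3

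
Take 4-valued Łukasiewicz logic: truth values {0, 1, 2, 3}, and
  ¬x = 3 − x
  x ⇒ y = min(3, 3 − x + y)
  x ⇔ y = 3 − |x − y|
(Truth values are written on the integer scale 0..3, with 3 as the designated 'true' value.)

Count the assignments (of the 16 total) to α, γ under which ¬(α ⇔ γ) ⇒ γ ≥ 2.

α = 0, γ = 0 ↦ 3  ≥
α = 0, γ = 1 ↦ 3  ≥
α = 0, γ = 2 ↦ 3  ≥
α = 0, γ = 3 ↦ 3  ≥
α = 1, γ = 0 ↦ 2  ≥
α = 1, γ = 1 ↦ 3  ≥
α = 1, γ = 2 ↦ 3  ≥
α = 1, γ = 3 ↦ 3  ≥
α = 2, γ = 0 ↦ 1  <
α = 2, γ = 1 ↦ 3  ≥
α = 2, γ = 2 ↦ 3  ≥
α = 2, γ = 3 ↦ 3  ≥
α = 3, γ = 0 ↦ 0  <
α = 3, γ = 1 ↦ 2  ≥
α = 3, γ = 2 ↦ 3  ≥
α = 3, γ = 3 ↦ 3  ≥
So 14 of the 16 assignments meet the threshold.

14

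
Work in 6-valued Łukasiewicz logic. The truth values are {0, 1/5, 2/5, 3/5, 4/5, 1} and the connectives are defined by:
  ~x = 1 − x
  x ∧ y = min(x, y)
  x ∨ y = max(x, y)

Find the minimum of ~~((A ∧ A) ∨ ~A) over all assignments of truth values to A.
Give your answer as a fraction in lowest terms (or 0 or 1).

3/5

Take A = 2/5:
A ∧ A = 2/5 ∧ 2/5 = 2/5
~A = ~2/5 = 3/5
(A ∧ A) ∨ ~A = 2/5 ∨ 3/5 = 3/5
~((A ∧ A) ∨ ~A) = ~3/5 = 2/5
~~((A ∧ A) ∨ ~A) = ~2/5 = 3/5
No assignment yields a value below 3/5, so this is the minimum.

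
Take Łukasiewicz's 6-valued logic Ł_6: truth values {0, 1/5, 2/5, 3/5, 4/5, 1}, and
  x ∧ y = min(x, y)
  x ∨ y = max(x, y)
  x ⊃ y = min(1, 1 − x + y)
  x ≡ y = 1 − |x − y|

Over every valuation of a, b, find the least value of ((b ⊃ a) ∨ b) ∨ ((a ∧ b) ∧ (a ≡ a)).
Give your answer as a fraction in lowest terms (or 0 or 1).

Take a = 0, b = 2/5:
b ⊃ a = 2/5 ⊃ 0 = 3/5
(b ⊃ a) ∨ b = 3/5 ∨ 2/5 = 3/5
a ∧ b = 0 ∧ 2/5 = 0
a ≡ a = 0 ≡ 0 = 1
(a ∧ b) ∧ (a ≡ a) = 0 ∧ 1 = 0
((b ⊃ a) ∨ b) ∨ ((a ∧ b) ∧ (a ≡ a)) = 3/5 ∨ 0 = 3/5
No assignment yields a value below 3/5, so this is the minimum.

3/5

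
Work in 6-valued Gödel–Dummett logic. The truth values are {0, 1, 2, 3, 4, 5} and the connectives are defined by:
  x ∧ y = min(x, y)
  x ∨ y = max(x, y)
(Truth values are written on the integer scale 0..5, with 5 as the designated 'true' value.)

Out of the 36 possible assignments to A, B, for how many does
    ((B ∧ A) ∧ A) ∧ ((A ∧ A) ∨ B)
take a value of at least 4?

value 5: 1 assignment (counts)
value 4: 3 assignments (counts)
value 3: 5 assignments
value 2: 7 assignments
value 1: 9 assignments
value 0: 11 assignments
So 4 of the 36 assignments meet the threshold.

4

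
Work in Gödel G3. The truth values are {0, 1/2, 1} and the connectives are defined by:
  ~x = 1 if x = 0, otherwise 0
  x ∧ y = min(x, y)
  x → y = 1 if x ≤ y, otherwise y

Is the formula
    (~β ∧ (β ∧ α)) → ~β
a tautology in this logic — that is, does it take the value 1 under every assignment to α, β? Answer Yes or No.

α = 0, β = 0 ↦ 1
α = 0, β = 1/2 ↦ 1
α = 0, β = 1 ↦ 1
α = 1/2, β = 0 ↦ 1
α = 1/2, β = 1/2 ↦ 1
α = 1/2, β = 1 ↦ 1
α = 1, β = 0 ↦ 1
α = 1, β = 1/2 ↦ 1
α = 1, β = 1 ↦ 1
Every assignment gives a value ≥ 1.

Yes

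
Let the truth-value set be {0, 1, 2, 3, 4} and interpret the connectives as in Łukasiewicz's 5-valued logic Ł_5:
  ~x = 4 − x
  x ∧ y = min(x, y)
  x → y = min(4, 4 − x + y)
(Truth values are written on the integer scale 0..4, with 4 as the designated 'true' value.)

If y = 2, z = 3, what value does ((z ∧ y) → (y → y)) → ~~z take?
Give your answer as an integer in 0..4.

z ∧ y = 3 ∧ 2 = 2
y → y = 2 → 2 = 4
(z ∧ y) → (y → y) = 2 → 4 = 4
~z = ~3 = 1
~~z = ~1 = 3
((z ∧ y) → (y → y)) → ~~z = 4 → 3 = 3

3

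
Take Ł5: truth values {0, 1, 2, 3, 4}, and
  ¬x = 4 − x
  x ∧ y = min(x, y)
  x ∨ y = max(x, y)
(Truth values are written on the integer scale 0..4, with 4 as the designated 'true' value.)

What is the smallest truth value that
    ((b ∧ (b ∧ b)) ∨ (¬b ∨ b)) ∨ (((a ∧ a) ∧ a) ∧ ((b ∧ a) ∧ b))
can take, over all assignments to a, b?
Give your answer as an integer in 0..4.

2

Take a = 0, b = 2:
b ∧ b = 2 ∧ 2 = 2
b ∧ (b ∧ b) = 2 ∧ 2 = 2
¬b = ¬2 = 2
¬b ∨ b = 2 ∨ 2 = 2
(b ∧ (b ∧ b)) ∨ (¬b ∨ b) = 2 ∨ 2 = 2
a ∧ a = 0 ∧ 0 = 0
(a ∧ a) ∧ a = 0 ∧ 0 = 0
b ∧ a = 2 ∧ 0 = 0
(b ∧ a) ∧ b = 0 ∧ 2 = 0
((a ∧ a) ∧ a) ∧ ((b ∧ a) ∧ b) = 0 ∧ 0 = 0
((b ∧ (b ∧ b)) ∨ (¬b ∨ b)) ∨ (((a ∧ a) ∧ a) ∧ ((b ∧ a) ∧ b)) = 2 ∨ 0 = 2
No assignment yields a value below 2, so this is the minimum.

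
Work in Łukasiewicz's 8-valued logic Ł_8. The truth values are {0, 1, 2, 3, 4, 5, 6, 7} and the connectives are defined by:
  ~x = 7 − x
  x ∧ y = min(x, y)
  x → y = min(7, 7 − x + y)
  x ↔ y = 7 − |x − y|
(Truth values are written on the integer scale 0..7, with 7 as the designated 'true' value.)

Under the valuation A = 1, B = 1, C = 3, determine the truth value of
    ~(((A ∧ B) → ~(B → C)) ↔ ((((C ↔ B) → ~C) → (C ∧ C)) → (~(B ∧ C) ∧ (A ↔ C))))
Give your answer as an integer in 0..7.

1

A ∧ B = 1 ∧ 1 = 1
B → C = 1 → 3 = 7
~(B → C) = ~7 = 0
(A ∧ B) → ~(B → C) = 1 → 0 = 6
C ↔ B = 3 ↔ 1 = 5
~C = ~3 = 4
(C ↔ B) → ~C = 5 → 4 = 6
C ∧ C = 3 ∧ 3 = 3
((C ↔ B) → ~C) → (C ∧ C) = 6 → 3 = 4
B ∧ C = 1 ∧ 3 = 1
~(B ∧ C) = ~1 = 6
A ↔ C = 1 ↔ 3 = 5
~(B ∧ C) ∧ (A ↔ C) = 6 ∧ 5 = 5
(((C ↔ B) → ~C) → (C ∧ C)) → (~(B ∧ C) ∧ (A ↔ C)) = 4 → 5 = 7
((A ∧ B) → ~(B → C)) ↔ ((((C ↔ B) → ~C) → (C ∧ C)) → (~(B ∧ C) ∧ (A ↔ C))) = 6 ↔ 7 = 6
~(((A ∧ B) → ~(B → C)) ↔ ((((C ↔ B) → ~C) → (C ∧ C)) → (~(B ∧ C) ∧ (A ↔ C)))) = ~6 = 1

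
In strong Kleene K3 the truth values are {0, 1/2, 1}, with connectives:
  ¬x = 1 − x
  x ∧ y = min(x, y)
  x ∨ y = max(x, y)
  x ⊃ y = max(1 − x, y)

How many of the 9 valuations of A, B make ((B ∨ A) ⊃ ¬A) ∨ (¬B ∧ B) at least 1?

A = 0, B = 0 ↦ 1  ≥
A = 0, B = 1/2 ↦ 1  ≥
A = 0, B = 1 ↦ 1  ≥
A = 1/2, B = 0 ↦ 1/2  <
A = 1/2, B = 1/2 ↦ 1/2  <
A = 1/2, B = 1 ↦ 1/2  <
A = 1, B = 0 ↦ 0  <
A = 1, B = 1/2 ↦ 1/2  <
A = 1, B = 1 ↦ 0  <
So 3 of the 9 assignments meet the threshold.

3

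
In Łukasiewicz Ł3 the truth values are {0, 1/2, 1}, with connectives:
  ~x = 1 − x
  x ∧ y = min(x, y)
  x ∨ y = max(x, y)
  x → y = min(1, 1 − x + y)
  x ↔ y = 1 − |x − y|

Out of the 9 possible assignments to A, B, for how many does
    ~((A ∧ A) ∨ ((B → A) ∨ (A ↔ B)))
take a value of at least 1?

A = 0, B = 0 ↦ 0  <
A = 0, B = 1/2 ↦ 1/2  <
A = 0, B = 1 ↦ 1  ≥
A = 1/2, B = 0 ↦ 0  <
A = 1/2, B = 1/2 ↦ 0  <
A = 1/2, B = 1 ↦ 1/2  <
A = 1, B = 0 ↦ 0  <
A = 1, B = 1/2 ↦ 0  <
A = 1, B = 1 ↦ 0  <
So 1 of the 9 assignments meets the threshold.

1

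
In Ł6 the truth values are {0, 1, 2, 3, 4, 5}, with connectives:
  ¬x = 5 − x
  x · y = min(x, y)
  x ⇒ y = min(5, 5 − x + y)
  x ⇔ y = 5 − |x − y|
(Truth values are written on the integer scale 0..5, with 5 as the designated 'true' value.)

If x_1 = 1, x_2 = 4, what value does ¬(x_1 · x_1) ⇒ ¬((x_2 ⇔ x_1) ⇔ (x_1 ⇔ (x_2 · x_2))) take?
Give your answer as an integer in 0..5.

1

x_1 · x_1 = 1 · 1 = 1
¬(x_1 · x_1) = ¬1 = 4
x_2 ⇔ x_1 = 4 ⇔ 1 = 2
x_2 · x_2 = 4 · 4 = 4
x_1 ⇔ (x_2 · x_2) = 1 ⇔ 4 = 2
(x_2 ⇔ x_1) ⇔ (x_1 ⇔ (x_2 · x_2)) = 2 ⇔ 2 = 5
¬((x_2 ⇔ x_1) ⇔ (x_1 ⇔ (x_2 · x_2))) = ¬5 = 0
¬(x_1 · x_1) ⇒ ¬((x_2 ⇔ x_1) ⇔ (x_1 ⇔ (x_2 · x_2))) = 4 ⇒ 0 = 1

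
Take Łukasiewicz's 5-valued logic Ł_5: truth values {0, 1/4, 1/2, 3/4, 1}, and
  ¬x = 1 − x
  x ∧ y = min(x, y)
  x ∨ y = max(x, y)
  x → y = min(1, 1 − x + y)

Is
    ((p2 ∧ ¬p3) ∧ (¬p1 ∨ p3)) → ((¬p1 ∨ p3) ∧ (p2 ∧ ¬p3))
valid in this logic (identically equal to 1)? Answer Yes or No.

Yes

At p1 = 0, p2 = 3/4, p3 = 1/2, for instance:
¬p3 = ¬1/2 = 1/2
p2 ∧ ¬p3 = 3/4 ∧ 1/2 = 1/2
¬p1 = ¬0 = 1
¬p1 ∨ p3 = 1 ∨ 1/2 = 1
(p2 ∧ ¬p3) ∧ (¬p1 ∨ p3) = 1/2 ∧ 1 = 1/2
(¬p1 ∨ p3) ∧ (p2 ∧ ¬p3) = 1 ∧ 1/2 = 1/2
((p2 ∧ ¬p3) ∧ (¬p1 ∨ p3)) → ((¬p1 ∨ p3) ∧ (p2 ∧ ¬p3)) = 1/2 → 1/2 = 1
and checking the remaining 124 assignments likewise gives ≥ 1 in every case.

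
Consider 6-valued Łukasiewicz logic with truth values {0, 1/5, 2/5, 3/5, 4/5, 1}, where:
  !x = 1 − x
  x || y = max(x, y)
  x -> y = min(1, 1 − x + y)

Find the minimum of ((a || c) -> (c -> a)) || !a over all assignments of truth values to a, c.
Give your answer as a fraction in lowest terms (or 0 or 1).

Take a = 2/5, c = 1:
a || c = 2/5 || 1 = 1
c -> a = 1 -> 2/5 = 2/5
(a || c) -> (c -> a) = 1 -> 2/5 = 2/5
!a = !2/5 = 3/5
((a || c) -> (c -> a)) || !a = 2/5 || 3/5 = 3/5
No assignment yields a value below 3/5, so this is the minimum.

3/5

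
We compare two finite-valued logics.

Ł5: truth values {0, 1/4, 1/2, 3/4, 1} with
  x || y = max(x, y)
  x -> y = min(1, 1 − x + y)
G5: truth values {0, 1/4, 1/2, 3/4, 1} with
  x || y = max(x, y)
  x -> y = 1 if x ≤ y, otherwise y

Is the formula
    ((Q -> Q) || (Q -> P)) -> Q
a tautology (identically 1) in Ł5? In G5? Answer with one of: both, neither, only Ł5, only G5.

neither

In Ł5: at P = 0, Q = 0 the value is 0 — not a tautology.
In G5: at P = 0, Q = 0 the value is 0 — not a tautology.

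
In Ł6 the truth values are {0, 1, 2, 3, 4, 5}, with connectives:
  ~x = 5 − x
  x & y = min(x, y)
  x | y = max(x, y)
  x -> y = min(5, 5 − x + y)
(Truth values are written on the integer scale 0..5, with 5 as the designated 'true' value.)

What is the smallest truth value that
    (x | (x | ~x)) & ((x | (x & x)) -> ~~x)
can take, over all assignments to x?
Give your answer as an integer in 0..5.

3

Take x = 2:
~x = ~2 = 3
x | ~x = 2 | 3 = 3
x | (x | ~x) = 2 | 3 = 3
x & x = 2 & 2 = 2
x | (x & x) = 2 | 2 = 2
~x = ~2 = 3
~~x = ~3 = 2
(x | (x & x)) -> ~~x = 2 -> 2 = 5
(x | (x | ~x)) & ((x | (x & x)) -> ~~x) = 3 & 5 = 3
No assignment yields a value below 3, so this is the minimum.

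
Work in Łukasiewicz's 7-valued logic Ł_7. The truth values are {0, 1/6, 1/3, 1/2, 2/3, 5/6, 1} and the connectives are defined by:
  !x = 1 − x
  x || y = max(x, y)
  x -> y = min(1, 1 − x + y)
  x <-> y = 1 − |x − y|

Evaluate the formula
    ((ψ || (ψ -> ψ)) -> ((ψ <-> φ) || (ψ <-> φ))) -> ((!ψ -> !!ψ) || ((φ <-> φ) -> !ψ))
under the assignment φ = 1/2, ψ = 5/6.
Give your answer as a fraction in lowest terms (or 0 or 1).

ψ -> ψ = 5/6 -> 5/6 = 1
ψ || (ψ -> ψ) = 5/6 || 1 = 1
ψ <-> φ = 5/6 <-> 1/2 = 2/3
ψ <-> φ = 5/6 <-> 1/2 = 2/3
(ψ <-> φ) || (ψ <-> φ) = 2/3 || 2/3 = 2/3
(ψ || (ψ -> ψ)) -> ((ψ <-> φ) || (ψ <-> φ)) = 1 -> 2/3 = 2/3
!ψ = !5/6 = 1/6
!ψ = !5/6 = 1/6
!!ψ = !1/6 = 5/6
!ψ -> !!ψ = 1/6 -> 5/6 = 1
φ <-> φ = 1/2 <-> 1/2 = 1
!ψ = !5/6 = 1/6
(φ <-> φ) -> !ψ = 1 -> 1/6 = 1/6
(!ψ -> !!ψ) || ((φ <-> φ) -> !ψ) = 1 || 1/6 = 1
((ψ || (ψ -> ψ)) -> ((ψ <-> φ) || (ψ <-> φ))) -> ((!ψ -> !!ψ) || ((φ <-> φ) -> !ψ)) = 2/3 -> 1 = 1

1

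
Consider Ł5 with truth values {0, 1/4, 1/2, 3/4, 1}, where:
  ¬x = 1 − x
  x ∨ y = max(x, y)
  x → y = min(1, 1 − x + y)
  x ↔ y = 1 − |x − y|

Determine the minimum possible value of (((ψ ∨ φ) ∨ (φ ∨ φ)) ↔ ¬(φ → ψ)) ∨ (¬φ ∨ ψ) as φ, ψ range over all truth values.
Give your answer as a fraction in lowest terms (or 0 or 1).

1/2

Take φ = 1/2, ψ = 1/2:
ψ ∨ φ = 1/2 ∨ 1/2 = 1/2
φ ∨ φ = 1/2 ∨ 1/2 = 1/2
(ψ ∨ φ) ∨ (φ ∨ φ) = 1/2 ∨ 1/2 = 1/2
φ → ψ = 1/2 → 1/2 = 1
¬(φ → ψ) = ¬1 = 0
((ψ ∨ φ) ∨ (φ ∨ φ)) ↔ ¬(φ → ψ) = 1/2 ↔ 0 = 1/2
¬φ = ¬1/2 = 1/2
¬φ ∨ ψ = 1/2 ∨ 1/2 = 1/2
(((ψ ∨ φ) ∨ (φ ∨ φ)) ↔ ¬(φ → ψ)) ∨ (¬φ ∨ ψ) = 1/2 ∨ 1/2 = 1/2
No assignment yields a value below 1/2, so this is the minimum.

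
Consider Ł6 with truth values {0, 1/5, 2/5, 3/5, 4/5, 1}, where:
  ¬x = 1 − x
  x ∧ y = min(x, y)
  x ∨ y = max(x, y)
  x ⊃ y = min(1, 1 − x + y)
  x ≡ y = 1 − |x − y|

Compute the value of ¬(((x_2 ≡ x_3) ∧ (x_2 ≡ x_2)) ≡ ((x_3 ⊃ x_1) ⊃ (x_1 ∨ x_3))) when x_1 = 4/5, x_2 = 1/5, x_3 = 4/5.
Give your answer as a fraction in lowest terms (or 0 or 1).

x_2 ≡ x_3 = 1/5 ≡ 4/5 = 2/5
x_2 ≡ x_2 = 1/5 ≡ 1/5 = 1
(x_2 ≡ x_3) ∧ (x_2 ≡ x_2) = 2/5 ∧ 1 = 2/5
x_3 ⊃ x_1 = 4/5 ⊃ 4/5 = 1
x_1 ∨ x_3 = 4/5 ∨ 4/5 = 4/5
(x_3 ⊃ x_1) ⊃ (x_1 ∨ x_3) = 1 ⊃ 4/5 = 4/5
((x_2 ≡ x_3) ∧ (x_2 ≡ x_2)) ≡ ((x_3 ⊃ x_1) ⊃ (x_1 ∨ x_3)) = 2/5 ≡ 4/5 = 3/5
¬(((x_2 ≡ x_3) ∧ (x_2 ≡ x_2)) ≡ ((x_3 ⊃ x_1) ⊃ (x_1 ∨ x_3))) = ¬3/5 = 2/5

2/5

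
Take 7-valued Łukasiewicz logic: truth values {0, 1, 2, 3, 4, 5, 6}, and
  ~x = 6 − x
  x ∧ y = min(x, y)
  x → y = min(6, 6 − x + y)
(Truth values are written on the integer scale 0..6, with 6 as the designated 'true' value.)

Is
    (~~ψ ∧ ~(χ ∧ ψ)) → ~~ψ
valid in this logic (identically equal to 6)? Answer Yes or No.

At ψ = 0, χ = 2, for instance:
~ψ = ~0 = 6
~~ψ = ~6 = 0
χ ∧ ψ = 2 ∧ 0 = 0
~(χ ∧ ψ) = ~0 = 6
~~ψ ∧ ~(χ ∧ ψ) = 0 ∧ 6 = 0
(~~ψ ∧ ~(χ ∧ ψ)) → ~~ψ = 0 → 0 = 6
and checking the remaining 48 assignments likewise gives ≥ 6 in every case.

Yes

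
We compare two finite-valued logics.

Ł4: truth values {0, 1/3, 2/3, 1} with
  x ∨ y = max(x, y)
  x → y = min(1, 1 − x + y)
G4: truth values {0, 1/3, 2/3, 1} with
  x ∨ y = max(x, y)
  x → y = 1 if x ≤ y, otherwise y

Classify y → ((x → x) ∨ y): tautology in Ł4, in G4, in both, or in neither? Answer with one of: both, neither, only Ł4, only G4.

In Ł4: every assignment gives 1 — tautology.
In G4: every assignment gives 1 — tautology.

both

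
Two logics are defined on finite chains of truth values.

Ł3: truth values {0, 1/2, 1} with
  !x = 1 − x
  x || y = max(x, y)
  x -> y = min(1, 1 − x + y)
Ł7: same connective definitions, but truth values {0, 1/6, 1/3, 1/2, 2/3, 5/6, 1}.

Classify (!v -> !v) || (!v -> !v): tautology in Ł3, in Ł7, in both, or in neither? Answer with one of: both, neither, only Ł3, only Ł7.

both

In Ł3: every assignment gives 1 — tautology.
In Ł7: every assignment gives 1 — tautology.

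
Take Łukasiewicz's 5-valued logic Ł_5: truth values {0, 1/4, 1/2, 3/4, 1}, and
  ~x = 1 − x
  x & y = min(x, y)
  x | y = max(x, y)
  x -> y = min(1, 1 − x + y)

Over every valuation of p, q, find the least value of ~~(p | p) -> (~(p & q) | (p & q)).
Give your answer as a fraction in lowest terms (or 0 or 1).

Take p = 1, q = 1/2:
p | p = 1 | 1 = 1
~(p | p) = ~1 = 0
~~(p | p) = ~0 = 1
p & q = 1 & 1/2 = 1/2
~(p & q) = ~1/2 = 1/2
p & q = 1 & 1/2 = 1/2
~(p & q) | (p & q) = 1/2 | 1/2 = 1/2
~~(p | p) -> (~(p & q) | (p & q)) = 1 -> 1/2 = 1/2
No assignment yields a value below 1/2, so this is the minimum.

1/2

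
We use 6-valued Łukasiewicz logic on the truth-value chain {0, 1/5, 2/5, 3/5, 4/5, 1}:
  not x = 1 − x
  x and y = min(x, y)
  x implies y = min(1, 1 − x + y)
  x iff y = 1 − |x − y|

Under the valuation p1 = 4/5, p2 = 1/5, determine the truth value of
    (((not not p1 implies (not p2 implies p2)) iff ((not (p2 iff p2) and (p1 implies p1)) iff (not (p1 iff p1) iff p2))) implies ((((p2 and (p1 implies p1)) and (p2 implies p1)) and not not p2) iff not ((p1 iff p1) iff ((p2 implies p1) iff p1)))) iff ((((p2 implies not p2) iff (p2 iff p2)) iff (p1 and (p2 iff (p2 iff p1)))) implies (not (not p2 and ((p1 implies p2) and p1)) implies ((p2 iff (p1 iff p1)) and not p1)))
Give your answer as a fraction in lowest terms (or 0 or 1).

not p1 = not 4/5 = 1/5
not not p1 = not 1/5 = 4/5
not p2 = not 1/5 = 4/5
not p2 implies p2 = 4/5 implies 1/5 = 2/5
not not p1 implies (not p2 implies p2) = 4/5 implies 2/5 = 3/5
p2 iff p2 = 1/5 iff 1/5 = 1
not (p2 iff p2) = not 1 = 0
p1 implies p1 = 4/5 implies 4/5 = 1
not (p2 iff p2) and (p1 implies p1) = 0 and 1 = 0
p1 iff p1 = 4/5 iff 4/5 = 1
not (p1 iff p1) = not 1 = 0
not (p1 iff p1) iff p2 = 0 iff 1/5 = 4/5
(not (p2 iff p2) and (p1 implies p1)) iff (not (p1 iff p1) iff p2) = 0 iff 4/5 = 1/5
(not not p1 implies (not p2 implies p2)) iff ((not (p2 iff p2) and (p1 implies p1)) iff (not (p1 iff p1) iff p2)) = 3/5 iff 1/5 = 3/5
p1 implies p1 = 4/5 implies 4/5 = 1
p2 and (p1 implies p1) = 1/5 and 1 = 1/5
p2 implies p1 = 1/5 implies 4/5 = 1
(p2 and (p1 implies p1)) and (p2 implies p1) = 1/5 and 1 = 1/5
not p2 = not 1/5 = 4/5
not not p2 = not 4/5 = 1/5
((p2 and (p1 implies p1)) and (p2 implies p1)) and not not p2 = 1/5 and 1/5 = 1/5
p1 iff p1 = 4/5 iff 4/5 = 1
p2 implies p1 = 1/5 implies 4/5 = 1
(p2 implies p1) iff p1 = 1 iff 4/5 = 4/5
(p1 iff p1) iff ((p2 implies p1) iff p1) = 1 iff 4/5 = 4/5
not ((p1 iff p1) iff ((p2 implies p1) iff p1)) = not 4/5 = 1/5
(((p2 and (p1 implies p1)) and (p2 implies p1)) and not not p2) iff not ((p1 iff p1) iff ((p2 implies p1) iff p1)) = 1/5 iff 1/5 = 1
((not not p1 implies (not p2 implies p2)) iff ((not (p2 iff p2) and (p1 implies p1)) iff (not (p1 iff p1) iff p2))) implies ((((p2 and (p1 implies p1)) and (p2 implies p1)) and not not p2) iff not ((p1 iff p1) iff ((p2 implies p1) iff p1))) = 3/5 implies 1 = 1
not p2 = not 1/5 = 4/5
p2 implies not p2 = 1/5 implies 4/5 = 1
p2 iff p2 = 1/5 iff 1/5 = 1
(p2 implies not p2) iff (p2 iff p2) = 1 iff 1 = 1
p2 iff p1 = 1/5 iff 4/5 = 2/5
p2 iff (p2 iff p1) = 1/5 iff 2/5 = 4/5
p1 and (p2 iff (p2 iff p1)) = 4/5 and 4/5 = 4/5
((p2 implies not p2) iff (p2 iff p2)) iff (p1 and (p2 iff (p2 iff p1))) = 1 iff 4/5 = 4/5
not p2 = not 1/5 = 4/5
p1 implies p2 = 4/5 implies 1/5 = 2/5
(p1 implies p2) and p1 = 2/5 and 4/5 = 2/5
not p2 and ((p1 implies p2) and p1) = 4/5 and 2/5 = 2/5
not (not p2 and ((p1 implies p2) and p1)) = not 2/5 = 3/5
p1 iff p1 = 4/5 iff 4/5 = 1
p2 iff (p1 iff p1) = 1/5 iff 1 = 1/5
not p1 = not 4/5 = 1/5
(p2 iff (p1 iff p1)) and not p1 = 1/5 and 1/5 = 1/5
not (not p2 and ((p1 implies p2) and p1)) implies ((p2 iff (p1 iff p1)) and not p1) = 3/5 implies 1/5 = 3/5
(((p2 implies not p2) iff (p2 iff p2)) iff (p1 and (p2 iff (p2 iff p1)))) implies (not (not p2 and ((p1 implies p2) and p1)) implies ((p2 iff (p1 iff p1)) and not p1)) = 4/5 implies 3/5 = 4/5
(((not not p1 implies (not p2 implies p2)) iff ((not (p2 iff p2) and (p1 implies p1)) iff (not (p1 iff p1) iff p2))) implies ((((p2 and (p1 implies p1)) and (p2 implies p1)) and not not p2) iff not ((p1 iff p1) iff ((p2 implies p1) iff p1)))) iff ((((p2 implies not p2) iff (p2 iff p2)) iff (p1 and (p2 iff (p2 iff p1)))) implies (not (not p2 and ((p1 implies p2) and p1)) implies ((p2 iff (p1 iff p1)) and not p1))) = 1 iff 4/5 = 4/5

4/5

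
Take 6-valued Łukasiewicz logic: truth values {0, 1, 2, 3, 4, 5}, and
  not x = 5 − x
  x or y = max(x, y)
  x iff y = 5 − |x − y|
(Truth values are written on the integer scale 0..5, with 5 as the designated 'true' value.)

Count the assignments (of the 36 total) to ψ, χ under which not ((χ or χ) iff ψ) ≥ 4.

6

value 5: 2 assignments (counts)
value 4: 4 assignments (counts)
value 3: 6 assignments
value 2: 8 assignments
value 1: 10 assignments
value 0: 6 assignments
So 6 of the 36 assignments meet the threshold.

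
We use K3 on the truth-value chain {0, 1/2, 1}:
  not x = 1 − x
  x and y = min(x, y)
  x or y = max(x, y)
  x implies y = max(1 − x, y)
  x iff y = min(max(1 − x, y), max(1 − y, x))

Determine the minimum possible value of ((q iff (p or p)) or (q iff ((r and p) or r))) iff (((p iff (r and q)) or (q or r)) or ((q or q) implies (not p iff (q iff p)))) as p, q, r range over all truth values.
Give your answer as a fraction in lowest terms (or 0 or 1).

Take p = 0, q = 1, r = 0:
p or p = 0 or 0 = 0
q iff (p or p) = 1 iff 0 = 0
r and p = 0 and 0 = 0
(r and p) or r = 0 or 0 = 0
q iff ((r and p) or r) = 1 iff 0 = 0
(q iff (p or p)) or (q iff ((r and p) or r)) = 0 or 0 = 0
r and q = 0 and 1 = 0
p iff (r and q) = 0 iff 0 = 1
q or r = 1 or 0 = 1
(p iff (r and q)) or (q or r) = 1 or 1 = 1
q or q = 1 or 1 = 1
not p = not 0 = 1
q iff p = 1 iff 0 = 0
not p iff (q iff p) = 1 iff 0 = 0
(q or q) implies (not p iff (q iff p)) = 1 implies 0 = 0
((p iff (r and q)) or (q or r)) or ((q or q) implies (not p iff (q iff p))) = 1 or 0 = 1
((q iff (p or p)) or (q iff ((r and p) or r))) iff (((p iff (r and q)) or (q or r)) or ((q or q) implies (not p iff (q iff p)))) = 0 iff 1 = 0
No assignment yields a value below 0, so this is the minimum.

0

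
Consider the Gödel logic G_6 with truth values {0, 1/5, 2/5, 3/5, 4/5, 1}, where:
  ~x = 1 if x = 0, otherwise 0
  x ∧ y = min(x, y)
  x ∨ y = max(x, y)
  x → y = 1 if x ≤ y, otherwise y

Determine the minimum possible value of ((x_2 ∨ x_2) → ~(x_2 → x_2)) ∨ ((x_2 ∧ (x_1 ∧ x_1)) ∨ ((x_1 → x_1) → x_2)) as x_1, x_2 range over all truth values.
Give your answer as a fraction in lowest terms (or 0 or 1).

1/5

Take x_1 = 0, x_2 = 1/5:
x_2 ∨ x_2 = 1/5 ∨ 1/5 = 1/5
x_2 → x_2 = 1/5 → 1/5 = 1
~(x_2 → x_2) = ~1 = 0
(x_2 ∨ x_2) → ~(x_2 → x_2) = 1/5 → 0 = 0
x_1 ∧ x_1 = 0 ∧ 0 = 0
x_2 ∧ (x_1 ∧ x_1) = 1/5 ∧ 0 = 0
x_1 → x_1 = 0 → 0 = 1
(x_1 → x_1) → x_2 = 1 → 1/5 = 1/5
(x_2 ∧ (x_1 ∧ x_1)) ∨ ((x_1 → x_1) → x_2) = 0 ∨ 1/5 = 1/5
((x_2 ∨ x_2) → ~(x_2 → x_2)) ∨ ((x_2 ∧ (x_1 ∧ x_1)) ∨ ((x_1 → x_1) → x_2)) = 0 ∨ 1/5 = 1/5
No assignment yields a value below 1/5, so this is the minimum.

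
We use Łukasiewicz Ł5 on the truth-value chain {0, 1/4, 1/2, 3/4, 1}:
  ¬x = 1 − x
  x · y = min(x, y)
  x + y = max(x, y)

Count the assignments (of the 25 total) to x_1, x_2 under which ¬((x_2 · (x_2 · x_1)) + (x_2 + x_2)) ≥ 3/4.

10

value 1: 5 assignments (counts)
value 3/4: 5 assignments (counts)
value 1/2: 5 assignments
value 1/4: 5 assignments
value 0: 5 assignments
So 10 of the 25 assignments meet the threshold.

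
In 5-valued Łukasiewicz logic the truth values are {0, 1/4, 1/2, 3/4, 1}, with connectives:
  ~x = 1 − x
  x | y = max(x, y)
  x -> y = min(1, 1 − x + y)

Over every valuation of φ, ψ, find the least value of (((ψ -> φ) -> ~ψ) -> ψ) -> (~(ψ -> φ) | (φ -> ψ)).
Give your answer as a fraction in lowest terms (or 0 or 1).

Take φ = 1, ψ = 1/2:
ψ -> φ = 1/2 -> 1 = 1
~ψ = ~1/2 = 1/2
(ψ -> φ) -> ~ψ = 1 -> 1/2 = 1/2
((ψ -> φ) -> ~ψ) -> ψ = 1/2 -> 1/2 = 1
ψ -> φ = 1/2 -> 1 = 1
~(ψ -> φ) = ~1 = 0
φ -> ψ = 1 -> 1/2 = 1/2
~(ψ -> φ) | (φ -> ψ) = 0 | 1/2 = 1/2
(((ψ -> φ) -> ~ψ) -> ψ) -> (~(ψ -> φ) | (φ -> ψ)) = 1 -> 1/2 = 1/2
No assignment yields a value below 1/2, so this is the minimum.

1/2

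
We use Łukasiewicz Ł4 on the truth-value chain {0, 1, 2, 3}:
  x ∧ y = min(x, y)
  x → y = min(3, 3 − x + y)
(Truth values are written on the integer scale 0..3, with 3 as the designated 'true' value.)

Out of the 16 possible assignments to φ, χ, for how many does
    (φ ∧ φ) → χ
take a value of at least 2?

φ = 0, χ = 0 ↦ 3  ≥
φ = 0, χ = 1 ↦ 3  ≥
φ = 0, χ = 2 ↦ 3  ≥
φ = 0, χ = 3 ↦ 3  ≥
φ = 1, χ = 0 ↦ 2  ≥
φ = 1, χ = 1 ↦ 3  ≥
φ = 1, χ = 2 ↦ 3  ≥
φ = 1, χ = 3 ↦ 3  ≥
φ = 2, χ = 0 ↦ 1  <
φ = 2, χ = 1 ↦ 2  ≥
φ = 2, χ = 2 ↦ 3  ≥
φ = 2, χ = 3 ↦ 3  ≥
φ = 3, χ = 0 ↦ 0  <
φ = 3, χ = 1 ↦ 1  <
φ = 3, χ = 2 ↦ 2  ≥
φ = 3, χ = 3 ↦ 3  ≥
So 13 of the 16 assignments meet the threshold.

13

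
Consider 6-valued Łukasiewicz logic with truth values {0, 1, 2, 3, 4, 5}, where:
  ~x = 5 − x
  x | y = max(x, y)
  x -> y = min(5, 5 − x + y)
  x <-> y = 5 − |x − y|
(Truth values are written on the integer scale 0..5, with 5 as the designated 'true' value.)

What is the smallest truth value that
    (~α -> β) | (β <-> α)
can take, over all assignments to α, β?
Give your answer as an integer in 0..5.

Take α = 0, β = 2:
~α = ~0 = 5
~α -> β = 5 -> 2 = 2
β <-> α = 2 <-> 0 = 3
(~α -> β) | (β <-> α) = 2 | 3 = 3
No assignment yields a value below 3, so this is the minimum.

3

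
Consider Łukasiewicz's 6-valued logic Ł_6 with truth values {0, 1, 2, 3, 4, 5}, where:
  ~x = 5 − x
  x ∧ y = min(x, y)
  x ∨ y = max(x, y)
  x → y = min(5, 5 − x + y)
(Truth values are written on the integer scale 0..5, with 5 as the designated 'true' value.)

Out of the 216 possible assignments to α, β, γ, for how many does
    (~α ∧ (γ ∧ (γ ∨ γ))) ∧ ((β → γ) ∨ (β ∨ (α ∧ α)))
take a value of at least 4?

24

value 5: 6 assignments (counts)
value 4: 18 assignments (counts)
value 3: 30 assignments
value 2: 42 assignments
value 1: 54 assignments
value 0: 66 assignments
So 24 of the 216 assignments meet the threshold.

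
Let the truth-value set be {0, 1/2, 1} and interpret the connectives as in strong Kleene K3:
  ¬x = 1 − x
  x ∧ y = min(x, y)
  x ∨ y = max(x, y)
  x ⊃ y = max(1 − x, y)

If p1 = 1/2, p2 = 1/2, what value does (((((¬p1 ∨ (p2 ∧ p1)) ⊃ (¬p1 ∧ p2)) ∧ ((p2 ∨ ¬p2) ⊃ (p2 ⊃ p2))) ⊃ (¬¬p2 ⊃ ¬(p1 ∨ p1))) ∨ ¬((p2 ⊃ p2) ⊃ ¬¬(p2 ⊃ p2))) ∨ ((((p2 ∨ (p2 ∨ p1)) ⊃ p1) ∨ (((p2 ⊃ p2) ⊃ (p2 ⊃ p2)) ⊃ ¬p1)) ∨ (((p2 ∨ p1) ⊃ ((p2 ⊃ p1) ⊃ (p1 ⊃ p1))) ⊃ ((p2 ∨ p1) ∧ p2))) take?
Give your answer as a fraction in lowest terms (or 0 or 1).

1/2

¬p1 = ¬1/2 = 1/2
p2 ∧ p1 = 1/2 ∧ 1/2 = 1/2
¬p1 ∨ (p2 ∧ p1) = 1/2 ∨ 1/2 = 1/2
¬p1 = ¬1/2 = 1/2
¬p1 ∧ p2 = 1/2 ∧ 1/2 = 1/2
(¬p1 ∨ (p2 ∧ p1)) ⊃ (¬p1 ∧ p2) = 1/2 ⊃ 1/2 = 1/2
¬p2 = ¬1/2 = 1/2
p2 ∨ ¬p2 = 1/2 ∨ 1/2 = 1/2
p2 ⊃ p2 = 1/2 ⊃ 1/2 = 1/2
(p2 ∨ ¬p2) ⊃ (p2 ⊃ p2) = 1/2 ⊃ 1/2 = 1/2
((¬p1 ∨ (p2 ∧ p1)) ⊃ (¬p1 ∧ p2)) ∧ ((p2 ∨ ¬p2) ⊃ (p2 ⊃ p2)) = 1/2 ∧ 1/2 = 1/2
¬p2 = ¬1/2 = 1/2
¬¬p2 = ¬1/2 = 1/2
p1 ∨ p1 = 1/2 ∨ 1/2 = 1/2
¬(p1 ∨ p1) = ¬1/2 = 1/2
¬¬p2 ⊃ ¬(p1 ∨ p1) = 1/2 ⊃ 1/2 = 1/2
(((¬p1 ∨ (p2 ∧ p1)) ⊃ (¬p1 ∧ p2)) ∧ ((p2 ∨ ¬p2) ⊃ (p2 ⊃ p2))) ⊃ (¬¬p2 ⊃ ¬(p1 ∨ p1)) = 1/2 ⊃ 1/2 = 1/2
p2 ⊃ p2 = 1/2 ⊃ 1/2 = 1/2
p2 ⊃ p2 = 1/2 ⊃ 1/2 = 1/2
¬(p2 ⊃ p2) = ¬1/2 = 1/2
¬¬(p2 ⊃ p2) = ¬1/2 = 1/2
(p2 ⊃ p2) ⊃ ¬¬(p2 ⊃ p2) = 1/2 ⊃ 1/2 = 1/2
¬((p2 ⊃ p2) ⊃ ¬¬(p2 ⊃ p2)) = ¬1/2 = 1/2
((((¬p1 ∨ (p2 ∧ p1)) ⊃ (¬p1 ∧ p2)) ∧ ((p2 ∨ ¬p2) ⊃ (p2 ⊃ p2))) ⊃ (¬¬p2 ⊃ ¬(p1 ∨ p1))) ∨ ¬((p2 ⊃ p2) ⊃ ¬¬(p2 ⊃ p2)) = 1/2 ∨ 1/2 = 1/2
p2 ∨ p1 = 1/2 ∨ 1/2 = 1/2
p2 ∨ (p2 ∨ p1) = 1/2 ∨ 1/2 = 1/2
(p2 ∨ (p2 ∨ p1)) ⊃ p1 = 1/2 ⊃ 1/2 = 1/2
p2 ⊃ p2 = 1/2 ⊃ 1/2 = 1/2
p2 ⊃ p2 = 1/2 ⊃ 1/2 = 1/2
(p2 ⊃ p2) ⊃ (p2 ⊃ p2) = 1/2 ⊃ 1/2 = 1/2
¬p1 = ¬1/2 = 1/2
((p2 ⊃ p2) ⊃ (p2 ⊃ p2)) ⊃ ¬p1 = 1/2 ⊃ 1/2 = 1/2
((p2 ∨ (p2 ∨ p1)) ⊃ p1) ∨ (((p2 ⊃ p2) ⊃ (p2 ⊃ p2)) ⊃ ¬p1) = 1/2 ∨ 1/2 = 1/2
p2 ∨ p1 = 1/2 ∨ 1/2 = 1/2
p2 ⊃ p1 = 1/2 ⊃ 1/2 = 1/2
p1 ⊃ p1 = 1/2 ⊃ 1/2 = 1/2
(p2 ⊃ p1) ⊃ (p1 ⊃ p1) = 1/2 ⊃ 1/2 = 1/2
(p2 ∨ p1) ⊃ ((p2 ⊃ p1) ⊃ (p1 ⊃ p1)) = 1/2 ⊃ 1/2 = 1/2
p2 ∨ p1 = 1/2 ∨ 1/2 = 1/2
(p2 ∨ p1) ∧ p2 = 1/2 ∧ 1/2 = 1/2
((p2 ∨ p1) ⊃ ((p2 ⊃ p1) ⊃ (p1 ⊃ p1))) ⊃ ((p2 ∨ p1) ∧ p2) = 1/2 ⊃ 1/2 = 1/2
(((p2 ∨ (p2 ∨ p1)) ⊃ p1) ∨ (((p2 ⊃ p2) ⊃ (p2 ⊃ p2)) ⊃ ¬p1)) ∨ (((p2 ∨ p1) ⊃ ((p2 ⊃ p1) ⊃ (p1 ⊃ p1))) ⊃ ((p2 ∨ p1) ∧ p2)) = 1/2 ∨ 1/2 = 1/2
(((((¬p1 ∨ (p2 ∧ p1)) ⊃ (¬p1 ∧ p2)) ∧ ((p2 ∨ ¬p2) ⊃ (p2 ⊃ p2))) ⊃ (¬¬p2 ⊃ ¬(p1 ∨ p1))) ∨ ¬((p2 ⊃ p2) ⊃ ¬¬(p2 ⊃ p2))) ∨ ((((p2 ∨ (p2 ∨ p1)) ⊃ p1) ∨ (((p2 ⊃ p2) ⊃ (p2 ⊃ p2)) ⊃ ¬p1)) ∨ (((p2 ∨ p1) ⊃ ((p2 ⊃ p1) ⊃ (p1 ⊃ p1))) ⊃ ((p2 ∨ p1) ∧ p2))) = 1/2 ∨ 1/2 = 1/2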